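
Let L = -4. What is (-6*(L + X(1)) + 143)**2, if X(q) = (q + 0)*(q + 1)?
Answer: 24025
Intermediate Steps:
X(q) = q*(1 + q)
(-6*(L + X(1)) + 143)**2 = (-6*(-4 + 1*(1 + 1)) + 143)**2 = (-6*(-4 + 1*2) + 143)**2 = (-6*(-4 + 2) + 143)**2 = (-6*(-2) + 143)**2 = (12 + 143)**2 = 155**2 = 24025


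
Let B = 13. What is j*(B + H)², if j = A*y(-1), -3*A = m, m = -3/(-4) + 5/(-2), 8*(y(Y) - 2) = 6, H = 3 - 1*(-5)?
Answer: 11319/16 ≈ 707.44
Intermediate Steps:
H = 8 (H = 3 + 5 = 8)
y(Y) = 11/4 (y(Y) = 2 + (⅛)*6 = 2 + ¾ = 11/4)
m = -7/4 (m = -3*(-¼) + 5*(-½) = ¾ - 5/2 = -7/4 ≈ -1.7500)
A = 7/12 (A = -⅓*(-7/4) = 7/12 ≈ 0.58333)
j = 77/48 (j = (7/12)*(11/4) = 77/48 ≈ 1.6042)
j*(B + H)² = 77*(13 + 8)²/48 = (77/48)*21² = (77/48)*441 = 11319/16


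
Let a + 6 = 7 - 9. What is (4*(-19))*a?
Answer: 608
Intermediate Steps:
a = -8 (a = -6 + (7 - 9) = -6 - 2 = -8)
(4*(-19))*a = (4*(-19))*(-8) = -76*(-8) = 608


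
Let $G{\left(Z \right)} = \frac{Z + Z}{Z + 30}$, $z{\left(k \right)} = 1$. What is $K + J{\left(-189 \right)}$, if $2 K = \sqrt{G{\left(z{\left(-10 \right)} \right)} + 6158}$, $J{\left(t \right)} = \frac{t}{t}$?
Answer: $1 + \frac{5 \sqrt{59179}}{31} \approx 40.237$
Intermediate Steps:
$J{\left(t \right)} = 1$
$G{\left(Z \right)} = \frac{2 Z}{30 + Z}$
$K = \frac{5 \sqrt{59179}}{31}$ ($K = \frac{\sqrt{2 \cdot 1 \frac{1}{30 + 1} + 6158}}{2} = \frac{\sqrt{2 \cdot 1 \cdot \frac{1}{31} + 6158}}{2} = \frac{\sqrt{\frac{2}{31} + 6158}}{2} = \frac{\sqrt{\frac{190900}{31}}}{2} = \frac{\frac{10}{31} \sqrt{59179}}{2} = \frac{5 \sqrt{59179}}{31} \approx 39.237$)
$K + J{\left(-189 \right)} = \frac{5 \sqrt{59179}}{31} + 1 = 1 + \frac{5 \sqrt{59179}}{31}$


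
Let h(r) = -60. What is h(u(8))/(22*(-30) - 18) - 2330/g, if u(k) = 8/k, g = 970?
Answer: -25359/10961 ≈ -2.3136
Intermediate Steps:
h(u(8))/(22*(-30) - 18) - 2330/g = -60/(22*(-30) - 18) - 2330/970 = -60/(-660 - 18) - 2330*1/970 = -60/(-678) - 233/97 = -60*(-1/678) - 233/97 = 10/113 - 233/97 = -25359/10961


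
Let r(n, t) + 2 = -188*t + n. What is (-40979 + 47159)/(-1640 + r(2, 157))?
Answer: -1545/7789 ≈ -0.19836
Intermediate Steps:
r(n, t) = -2 + n - 188*t (r(n, t) = -2 + (-188*t + n) = -2 + (n - 188*t) = -2 + n - 188*t)
(-40979 + 47159)/(-1640 + r(2, 157)) = (-40979 + 47159)/(-1640 + (-2 + 2 - 188*157)) = 6180/(-1640 + (-2 + 2 - 29516)) = 6180/(-1640 - 29516) = 6180/(-31156) = 6180*(-1/31156) = -1545/7789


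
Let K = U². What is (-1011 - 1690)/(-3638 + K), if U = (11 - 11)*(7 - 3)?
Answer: 2701/3638 ≈ 0.74244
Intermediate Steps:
U = 0 (U = 0*4 = 0)
K = 0 (K = 0² = 0)
(-1011 - 1690)/(-3638 + K) = (-1011 - 1690)/(-3638 + 0) = -2701/(-3638) = -2701*(-1/3638) = 2701/3638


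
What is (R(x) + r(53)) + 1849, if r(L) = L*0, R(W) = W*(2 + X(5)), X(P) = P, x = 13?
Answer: 1940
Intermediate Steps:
R(W) = 7*W (R(W) = W*(2 + 5) = W*7 = 7*W)
r(L) = 0
(R(x) + r(53)) + 1849 = (7*13 + 0) + 1849 = (91 + 0) + 1849 = 91 + 1849 = 1940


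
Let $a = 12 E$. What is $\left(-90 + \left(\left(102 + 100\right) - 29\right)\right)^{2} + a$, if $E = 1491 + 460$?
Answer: $30301$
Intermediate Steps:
$E = 1951$
$a = 23412$ ($a = 12 \cdot 1951 = 23412$)
$\left(-90 + \left(\left(102 + 100\right) - 29\right)\right)^{2} + a = \left(-90 + \left(\left(102 + 100\right) - 29\right)\right)^{2} + 23412 = \left(-90 + \left(202 - 29\right)\right)^{2} + 23412 = \left(-90 + 173\right)^{2} + 23412 = 83^{2} + 23412 = 6889 + 23412 = 30301$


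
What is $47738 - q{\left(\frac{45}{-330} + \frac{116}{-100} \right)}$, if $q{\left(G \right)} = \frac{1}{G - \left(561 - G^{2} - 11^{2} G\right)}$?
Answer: $\frac{10360885445578}{217036431} \approx 47738.0$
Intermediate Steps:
$q{\left(G \right)} = \frac{1}{-561 + G^{2} + 122 G}$ ($q{\left(G \right)} = \frac{1}{G - \left(561 - G^{2} - 121 G\right)} = \frac{1}{G + \left(-561 + G^{2} + 121 G\right)} = \frac{1}{-561 + G^{2} + 122 G}$)
$47738 - q{\left(\frac{45}{-330} + \frac{116}{-100} \right)} = 47738 - \frac{1}{-561 + \left(\frac{45}{-330} + \frac{116}{-100}\right)^{2} + 122 \left(\frac{45}{-330} + \frac{116}{-100}\right)} = 47738 - \frac{1}{-561 + \left(45 \left(- \frac{1}{330}\right) + 116 \left(- \frac{1}{100}\right)\right)^{2} + 122 \left(45 \left(- \frac{1}{330}\right) + 116 \left(- \frac{1}{100}\right)\right)} = 47738 - \frac{1}{-561 + \left(- \frac{3}{22} - \frac{29}{25}\right)^{2} + 122 \left(- \frac{3}{22} - \frac{29}{25}\right)} = 47738 - \frac{1}{-561 + \left(- \frac{713}{550}\right)^{2} + 122 \left(- \frac{713}{550}\right)} = 47738 - \frac{1}{-561 + \frac{508369}{302500} - \frac{43493}{275}} = 47738 - \frac{1}{- \frac{217036431}{302500}} = 47738 - - \frac{302500}{217036431} = 47738 + \frac{302500}{217036431} = \frac{10360885445578}{217036431}$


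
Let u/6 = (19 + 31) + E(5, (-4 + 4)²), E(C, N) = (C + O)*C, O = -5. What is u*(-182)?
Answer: -54600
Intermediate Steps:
E(C, N) = C*(-5 + C) (E(C, N) = (C - 5)*C = (-5 + C)*C = C*(-5 + C))
u = 300 (u = 6*((19 + 31) + 5*(-5 + 5)) = 6*(50 + 5*0) = 6*(50 + 0) = 6*50 = 300)
u*(-182) = 300*(-182) = -54600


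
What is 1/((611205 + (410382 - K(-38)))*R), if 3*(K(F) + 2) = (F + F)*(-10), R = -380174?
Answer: -3/1164855797218 ≈ -2.5754e-12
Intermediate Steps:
K(F) = -2 - 20*F/3 (K(F) = -2 + ((F + F)*(-10))/3 = -2 + ((2*F)*(-10))/3 = -2 + (-20*F)/3 = -2 - 20*F/3)
1/((611205 + (410382 - K(-38)))*R) = 1/((611205 + (410382 - (-2 - 20/3*(-38))))*(-380174)) = -1/380174/(611205 + (410382 - (-2 + 760/3))) = -1/380174/(611205 + (410382 - 1*754/3)) = -1/380174/(611205 + (410382 - 754/3)) = -1/380174/(611205 + 1230392/3) = -1/380174/(3064007/3) = (3/3064007)*(-1/380174) = -3/1164855797218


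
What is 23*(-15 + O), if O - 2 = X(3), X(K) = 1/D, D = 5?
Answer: -1472/5 ≈ -294.40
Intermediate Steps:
X(K) = 1/5
O = 11/5 (O = 2 + 1/5 = 11/5 ≈ 2.2000)
23*(-15 + O) = 23*(-15 + 11/5) = 23*(-64/5) = -1472/5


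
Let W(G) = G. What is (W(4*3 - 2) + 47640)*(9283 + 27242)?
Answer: 1740416250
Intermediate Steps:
(W(4*3 - 2) + 47640)*(9283 + 27242) = ((4*3 - 2) + 47640)*(9283 + 27242) = ((12 - 2) + 47640)*36525 = (10 + 47640)*36525 = 47650*36525 = 1740416250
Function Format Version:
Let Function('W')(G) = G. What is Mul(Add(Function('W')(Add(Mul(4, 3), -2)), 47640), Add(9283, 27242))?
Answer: 1740416250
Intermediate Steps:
Mul(Add(Function('W')(Add(Mul(4, 3), -2)), 47640), Add(9283, 27242)) = Mul(Add(Add(Mul(4, 3), -2), 47640), Add(9283, 27242)) = Mul(Add(Add(12, -2), 47640), 36525) = Mul(Add(10, 47640), 36525) = Mul(47650, 36525) = 1740416250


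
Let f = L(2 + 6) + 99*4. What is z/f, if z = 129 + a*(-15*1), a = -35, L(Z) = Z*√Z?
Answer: 32373/19538 - 654*√2/9769 ≈ 1.5622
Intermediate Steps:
L(Z) = Z^(3/2)
f = 396 + 16*√2 (f = (2 + 6)^(3/2) + 99*4 = 8^(3/2) + 396 = 16*√2 + 396 = 396 + 16*√2 ≈ 418.63)
z = 654 (z = 129 - (-525) = 129 - 35*(-15) = 129 + 525 = 654)
z/f = 654/(396 + 16*√2)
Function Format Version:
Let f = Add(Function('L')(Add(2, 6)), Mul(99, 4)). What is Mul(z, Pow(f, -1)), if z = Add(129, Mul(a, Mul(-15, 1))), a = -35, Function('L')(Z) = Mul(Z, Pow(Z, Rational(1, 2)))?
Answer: Add(Rational(32373, 19538), Mul(Rational(-654, 9769), Pow(2, Rational(1, 2)))) ≈ 1.5622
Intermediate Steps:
Function('L')(Z) = Pow(Z, Rational(3, 2))
f = Add(396, Mul(16, Pow(2, Rational(1, 2)))) (f = Add(Pow(Add(2, 6), Rational(3, 2)), Mul(99, 4)) = Add(Pow(8, Rational(3, 2)), 396) = Add(Mul(16, Pow(2, Rational(1, 2))), 396) = Add(396, Mul(16, Pow(2, Rational(1, 2)))) ≈ 418.63)
z = 654 (z = Add(129, Mul(-35, Mul(-15, 1))) = Add(129, Mul(-35, -15)) = Add(129, 525) = 654)
Mul(z, Pow(f, -1)) = Mul(654, Pow(Add(396, Mul(16, Pow(2, Rational(1, 2)))), -1))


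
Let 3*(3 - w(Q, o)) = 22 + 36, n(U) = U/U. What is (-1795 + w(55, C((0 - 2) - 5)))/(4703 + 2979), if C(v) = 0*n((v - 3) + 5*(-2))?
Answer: -2717/11523 ≈ -0.23579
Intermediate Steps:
n(U) = 1
C(v) = 0 (C(v) = 0*1 = 0)
w(Q, o) = -49/3 (w(Q, o) = 3 - (22 + 36)/3 = 3 - ⅓*58 = 3 - 58/3 = -49/3)
(-1795 + w(55, C((0 - 2) - 5)))/(4703 + 2979) = (-1795 - 49/3)/(4703 + 2979) = -5434/3/7682 = -5434/3*1/7682 = -2717/11523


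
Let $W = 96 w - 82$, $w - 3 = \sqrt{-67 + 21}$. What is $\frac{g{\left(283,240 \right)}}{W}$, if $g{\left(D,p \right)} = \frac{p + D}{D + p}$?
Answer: $- \frac{i}{- 206 i + 96 \sqrt{46}} \approx 0.00044171 - 0.0013961 i$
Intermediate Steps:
$w = 3 + i \sqrt{46}$ ($w = 3 + \sqrt{-67 + 21} = 3 + \sqrt{-46} = 3 + i \sqrt{46} \approx 3.0 + 6.7823 i$)
$g{\left(D,p \right)} = 1$ ($g{\left(D,p \right)} = \frac{D + p}{D + p} = 1$)
$W = 206 + 96 i \sqrt{46}$ ($W = 96 \left(3 + i \sqrt{46}\right) - 82 = \left(288 + 96 i \sqrt{46}\right) - 82 = 206 + 96 i \sqrt{46} \approx 206.0 + 651.1 i$)
$\frac{g{\left(283,240 \right)}}{W} = 1 \frac{1}{206 + 96 i \sqrt{46}} = \frac{1}{206 + 96 i \sqrt{46}}$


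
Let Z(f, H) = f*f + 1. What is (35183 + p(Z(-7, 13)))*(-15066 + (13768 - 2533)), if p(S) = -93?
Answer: -134429790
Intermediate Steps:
Z(f, H) = 1 + f² (Z(f, H) = f² + 1 = 1 + f²)
(35183 + p(Z(-7, 13)))*(-15066 + (13768 - 2533)) = (35183 - 93)*(-15066 + (13768 - 2533)) = 35090*(-15066 + 11235) = 35090*(-3831) = -134429790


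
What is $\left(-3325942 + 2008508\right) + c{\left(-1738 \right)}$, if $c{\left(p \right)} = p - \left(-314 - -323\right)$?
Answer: $-1319181$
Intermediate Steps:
$c{\left(p \right)} = -9 + p$ ($c{\left(p \right)} = p - \left(-314 + 323\right) = p - 9 = -9 + p$)
$\left(-3325942 + 2008508\right) + c{\left(-1738 \right)} = \left(-3325942 + 2008508\right) - 1747 = -1317434 - 1747 = -1319181$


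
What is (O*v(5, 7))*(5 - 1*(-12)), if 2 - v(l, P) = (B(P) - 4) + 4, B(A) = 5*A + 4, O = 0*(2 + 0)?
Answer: 0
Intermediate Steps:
O = 0 (O = 0*2 = 0)
B(A) = 4 + 5*A
v(l, P) = -2 - 5*P (v(l, P) = 2 - (((4 + 5*P) - 4) + 4) = 2 - (5*P + 4) = 2 - (4 + 5*P) = 2 + (-4 - 5*P) = -2 - 5*P)
(O*v(5, 7))*(5 - 1*(-12)) = (0*(-2 - 5*7))*(5 - 1*(-12)) = (0*(-2 - 35))*(5 + 12) = (0*(-37))*17 = 0*17 = 0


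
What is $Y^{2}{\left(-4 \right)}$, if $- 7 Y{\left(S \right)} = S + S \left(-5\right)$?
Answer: $\frac{256}{49} \approx 5.2245$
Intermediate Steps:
$Y{\left(S \right)} = \frac{4 S}{7}$ ($Y{\left(S \right)} = - \frac{S + S \left(-5\right)}{7} = - \frac{S - 5 S}{7} = - \frac{\left(-4\right) S}{7} = \frac{4 S}{7}$)
$Y^{2}{\left(-4 \right)} = \left(\frac{4}{7} \left(-4\right)\right)^{2} = \left(- \frac{16}{7}\right)^{2} = \frac{256}{49}$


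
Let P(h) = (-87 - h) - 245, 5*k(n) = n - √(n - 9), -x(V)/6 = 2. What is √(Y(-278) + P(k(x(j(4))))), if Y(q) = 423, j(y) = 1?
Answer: √(2335 + 5*I*√21)/5 ≈ 9.6645 + 0.047417*I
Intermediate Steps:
x(V) = -12 (x(V) = -6*2 = -12)
k(n) = -√(-9 + n)/5 + n/5 (k(n) = (n - √(n - 9))/5 = (n - √(-9 + n))/5 = -√(-9 + n)/5 + n/5)
P(h) = -332 - h
√(Y(-278) + P(k(x(j(4))))) = √(423 + (-332 - (-√(-9 - 12)/5 + (⅕)*(-12)))) = √(423 + (-332 - (-I*√21/5 - 12/5))) = √(423 + (-332 - (-12/5 - I*√21/5))) = √(423 + (-332 + (12/5 + I*√21/5))) = √(423 + (-1648/5 + I*√21/5)) = √(467/5 + I*√21/5)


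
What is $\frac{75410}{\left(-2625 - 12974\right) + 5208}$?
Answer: $- \frac{75410}{10391} \approx -7.2572$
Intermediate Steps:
$\frac{75410}{\left(-2625 - 12974\right) + 5208} = \frac{75410}{-15599 + 5208} = \frac{75410}{-10391} = 75410 \left(- \frac{1}{10391}\right) = - \frac{75410}{10391}$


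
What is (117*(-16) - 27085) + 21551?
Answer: -7406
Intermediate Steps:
(117*(-16) - 27085) + 21551 = (-1872 - 27085) + 21551 = -28957 + 21551 = -7406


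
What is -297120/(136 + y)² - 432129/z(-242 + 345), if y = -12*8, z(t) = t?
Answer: -4512561/1030 ≈ -4381.1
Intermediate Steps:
y = -96
-297120/(136 + y)² - 432129/z(-242 + 345) = -297120/(136 - 96)² - 432129/(-242 + 345) = -297120/(40²) - 432129/103 = -297120/1600 - 432129*1/103 = -297120*1/1600 - 432129/103 = -1857/10 - 432129/103 = -4512561/1030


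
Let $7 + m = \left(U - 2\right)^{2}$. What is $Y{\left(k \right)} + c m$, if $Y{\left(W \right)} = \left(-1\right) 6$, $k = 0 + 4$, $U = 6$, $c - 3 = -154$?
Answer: $-1365$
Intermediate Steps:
$c = -151$ ($c = 3 - 154 = -151$)
$k = 4$
$Y{\left(W \right)} = -6$
$m = 9$ ($m = -7 + \left(6 - 2\right)^{2} = -7 + 4^{2} = -7 + 16 = 9$)
$Y{\left(k \right)} + c m = -6 - 1359 = -1365$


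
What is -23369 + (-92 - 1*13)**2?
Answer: -12344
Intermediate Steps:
-23369 + (-92 - 1*13)**2 = -23369 + (-92 - 13)**2 = -23369 + (-105)**2 = -23369 + 11025 = -12344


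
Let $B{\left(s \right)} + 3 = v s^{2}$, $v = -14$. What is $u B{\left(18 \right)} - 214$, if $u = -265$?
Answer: $1202621$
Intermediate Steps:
$B{\left(s \right)} = -3 - 14 s^{2}$
$u B{\left(18 \right)} - 214 = - 265 \left(-3 - 14 \cdot 18^{2}\right) - 214 = - 265 \left(-3 - 4536\right) - 214 = \left(-265\right) \left(-4539\right) - 214 = 1202835 - 214 = 1202621$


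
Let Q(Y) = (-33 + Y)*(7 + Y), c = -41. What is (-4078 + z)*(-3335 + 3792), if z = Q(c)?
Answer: -713834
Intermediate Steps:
z = 2516 (z = -231 + (-41)**2 - 26*(-41) = -231 + 1681 + 1066 = 2516)
(-4078 + z)*(-3335 + 3792) = (-4078 + 2516)*(-3335 + 3792) = -1562*457 = -713834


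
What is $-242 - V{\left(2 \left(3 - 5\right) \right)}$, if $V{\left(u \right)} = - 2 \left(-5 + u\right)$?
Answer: $-260$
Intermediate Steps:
$V{\left(u \right)} = 10 - 2 u$
$-242 - V{\left(2 \left(3 - 5\right) \right)} = -242 - \left(10 - 2 \cdot 2 \left(3 - 5\right)\right) = -242 - \left(10 - 2 \cdot 2 \left(-2\right)\right) = -242 - \left(10 - -8\right) = -242 - \left(10 + 8\right) = -242 - 18 = -260$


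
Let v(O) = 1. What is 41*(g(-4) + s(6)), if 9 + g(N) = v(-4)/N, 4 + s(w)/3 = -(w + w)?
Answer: -9389/4 ≈ -2347.3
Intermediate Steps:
s(w) = -12 - 6*w (s(w) = -12 + 3*(-(w + w)) = -12 + 3*(-2*w) = -12 - 6*w)
g(N) = -9 + 1/N
41*(g(-4) + s(6)) = 41*((-9 + 1/(-4)) + (-12 - 6*6)) = 41*((-9 - ¼) + (-12 - 36)) = 41*(-37/4 - 48) = 41*(-229/4) = -9389/4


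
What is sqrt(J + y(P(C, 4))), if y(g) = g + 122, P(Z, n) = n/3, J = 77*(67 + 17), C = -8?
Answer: sqrt(59322)/3 ≈ 81.187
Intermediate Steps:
J = 6468 (J = 77*84 = 6468)
P(Z, n) = n/3 (P(Z, n) = n*(1/3) = n/3)
y(g) = 122 + g
sqrt(J + y(P(C, 4))) = sqrt(6468 + (122 + (1/3)*4)) = sqrt(6468 + (122 + 4/3)) = sqrt(6468 + 370/3) = sqrt(19774/3) = sqrt(59322)/3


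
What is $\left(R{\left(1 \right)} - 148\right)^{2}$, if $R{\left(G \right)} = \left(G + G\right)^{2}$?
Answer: $20736$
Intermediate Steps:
$R{\left(G \right)} = 4 G^{2}$ ($R{\left(G \right)} = \left(2 G\right)^{2} = 4 G^{2}$)
$\left(R{\left(1 \right)} - 148\right)^{2} = \left(4 \cdot 1^{2} - 148\right)^{2} = \left(4 \cdot 1 - 148\right)^{2} = \left(4 - 148\right)^{2} = \left(-144\right)^{2} = 20736$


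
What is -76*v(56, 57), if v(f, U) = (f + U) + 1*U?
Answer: -12920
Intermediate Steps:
v(f, U) = f + 2*U (v(f, U) = (U + f) + U = f + 2*U)
-76*v(56, 57) = -76*(56 + 2*57) = -76*(56 + 114) = -76*170 = -12920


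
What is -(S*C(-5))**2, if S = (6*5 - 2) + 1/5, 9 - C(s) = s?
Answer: -3896676/25 ≈ -1.5587e+5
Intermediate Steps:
C(s) = 9 - s
S = 141/5 (S = (30 - 2) + 1*(1/5) = 28 + 1/5 = 141/5 ≈ 28.200)
-(S*C(-5))**2 = -(141*(9 - 1*(-5))/5)**2 = -(141*(9 + 5)/5)**2 = -((141/5)*14)**2 = -(1974/5)**2 = -1*3896676/25 = -3896676/25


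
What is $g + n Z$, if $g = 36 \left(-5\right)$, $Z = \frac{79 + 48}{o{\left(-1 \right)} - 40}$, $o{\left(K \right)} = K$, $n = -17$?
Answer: $- \frac{5221}{41} \approx -127.34$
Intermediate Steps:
$Z = - \frac{127}{41}$ ($Z = \frac{79 + 48}{-1 - 40} = \frac{127}{-41} = 127 \left(- \frac{1}{41}\right) = - \frac{127}{41} \approx -3.0976$)
$g = -180$
$g + n Z = -180 - - \frac{2159}{41} = -180 + \frac{2159}{41} = - \frac{5221}{41}$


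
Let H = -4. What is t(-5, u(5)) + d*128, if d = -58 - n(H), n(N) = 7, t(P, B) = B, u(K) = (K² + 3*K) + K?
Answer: -8275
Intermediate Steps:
u(K) = K² + 4*K
d = -65 (d = -58 - 1*7 = -58 - 7 = -65)
t(-5, u(5)) + d*128 = 5*(4 + 5) - 65*128 = 5*9 - 8320 = 45 - 8320 = -8275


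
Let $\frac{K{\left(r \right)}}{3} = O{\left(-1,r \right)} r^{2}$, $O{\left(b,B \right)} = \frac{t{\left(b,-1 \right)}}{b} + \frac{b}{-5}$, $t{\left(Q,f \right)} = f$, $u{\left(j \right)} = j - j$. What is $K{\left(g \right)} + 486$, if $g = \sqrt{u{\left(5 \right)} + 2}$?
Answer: $\frac{2466}{5} \approx 493.2$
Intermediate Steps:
$u{\left(j \right)} = 0$
$g = \sqrt{2}$ ($g = \sqrt{0 + 2} = \sqrt{2} \approx 1.4142$)
$O{\left(b,B \right)} = - \frac{1}{b} - \frac{b}{5}$ ($O{\left(b,B \right)} = - \frac{1}{b} + \frac{b}{-5} = - \frac{1}{b} + b \left(- \frac{1}{5}\right) = - \frac{1}{b} - \frac{b}{5}$)
$K{\left(r \right)} = \frac{18 r^{2}}{5}$ ($K{\left(r \right)} = 3 \left(- \frac{1}{-1} - - \frac{1}{5}\right) r^{2} = 3 \left(\left(-1\right) \left(-1\right) + \frac{1}{5}\right) r^{2} = 3 \left(1 + \frac{1}{5}\right) r^{2} = 3 \frac{6 r^{2}}{5} = \frac{18 r^{2}}{5}$)
$K{\left(g \right)} + 486 = \frac{18 \left(\sqrt{2}\right)^{2}}{5} + 486 = \frac{18}{5} \cdot 2 + 486 = \frac{36}{5} + 486 = \frac{2466}{5}$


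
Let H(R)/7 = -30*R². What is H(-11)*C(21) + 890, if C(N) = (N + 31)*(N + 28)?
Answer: -64743790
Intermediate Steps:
H(R) = -210*R² (H(R) = 7*(-30*R²) = -210*R²)
C(N) = (28 + N)*(31 + N) (C(N) = (31 + N)*(28 + N) = (28 + N)*(31 + N))
H(-11)*C(21) + 890 = (-210*(-11)²)*(868 + 21² + 59*21) + 890 = (-210*121)*(868 + 441 + 1239) + 890 = -25410*2548 + 890 = -64744680 + 890 = -64743790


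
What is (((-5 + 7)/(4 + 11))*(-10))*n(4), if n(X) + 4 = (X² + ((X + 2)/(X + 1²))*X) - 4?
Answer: -256/15 ≈ -17.067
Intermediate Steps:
n(X) = -8 + X² + X*(2 + X)/(1 + X) (n(X) = -4 + ((X² + ((X + 2)/(X + 1²))*X) - 4) = -4 + ((X² + ((2 + X)/(X + 1))*X) - 4) = -4 + ((X² + ((2 + X)/(1 + X))*X) - 4) = -4 + ((X² + X*(2 + X)/(1 + X)) - 4) = -4 + (-4 + X² + X*(2 + X)/(1 + X)) = -8 + X² + X*(2 + X)/(1 + X))
(((-5 + 7)/(4 + 11))*(-10))*n(4) = (((-5 + 7)/(4 + 11))*(-10))*((-8 + 4³ - 6*4 + 2*4²)/(1 + 4)) = ((2/15)*(-10))*((-8 + 64 - 24 + 2*16)/5) = ((2*(1/15))*(-10))*((-8 + 64 - 24 + 32)/5) = ((2/15)*(-10))*((⅕)*64) = -4/3*64/5 = -256/15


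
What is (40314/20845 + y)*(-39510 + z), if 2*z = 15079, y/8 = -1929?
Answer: 10282982860083/20845 ≈ 4.9331e+8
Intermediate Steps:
y = -15432 (y = 8*(-1929) = -15432)
z = 15079/2 (z = (½)*15079 = 15079/2 ≈ 7539.5)
(40314/20845 + y)*(-39510 + z) = (40314/20845 - 15432)*(-39510 + 15079/2) = (40314*(1/20845) - 15432)*(-63941/2) = (40314/20845 - 15432)*(-63941/2) = -321639726/20845*(-63941/2) = 10282982860083/20845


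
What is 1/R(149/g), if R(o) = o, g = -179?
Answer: -179/149 ≈ -1.2013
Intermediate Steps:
1/R(149/g) = 1/(149/(-179)) = 1/(149*(-1/179)) = 1/(-149/179) = -179/149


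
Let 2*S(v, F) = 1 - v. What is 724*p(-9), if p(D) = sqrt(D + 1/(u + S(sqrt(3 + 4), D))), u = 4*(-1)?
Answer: 724*sqrt(-65 - 9*sqrt(7))/sqrt(7 + sqrt(7)) ≈ 2196.9*I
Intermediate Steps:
S(v, F) = 1/2 - v/2 (S(v, F) = (1 - v)/2 = 1/2 - v/2)
u = -4
p(D) = sqrt(D + 1/(-7/2 - sqrt(7)/2)) (p(D) = sqrt(D + 1/(-4 + (1/2 - sqrt(3 + 4)/2))) = sqrt(D + 1/(-4 + (1/2 - sqrt(7)/2))) = sqrt(D + 1/(-7/2 - sqrt(7)/2)))
724*p(-9) = 724*(sqrt(-2 - 9*(7 + sqrt(7)))/sqrt(7 + sqrt(7))) = 724*(sqrt(-2 + (-63 - 9*sqrt(7)))/sqrt(7 + sqrt(7))) = 724*(sqrt(-65 - 9*sqrt(7))/sqrt(7 + sqrt(7))) = 724*sqrt(-65 - 9*sqrt(7))/sqrt(7 + sqrt(7))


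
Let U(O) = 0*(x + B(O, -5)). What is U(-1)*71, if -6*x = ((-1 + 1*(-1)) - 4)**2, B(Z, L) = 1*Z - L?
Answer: 0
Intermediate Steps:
B(Z, L) = Z - L
x = -6 (x = -((-1 + 1*(-1)) - 4)**2/6 = -((-1 - 1) - 4)**2/6 = -(-2 - 4)**2/6 = -1/6*(-6)**2 = -1/6*36 = -6)
U(O) = 0 (U(O) = 0*(-6 + (O - 1*(-5))) = 0*(-6 + (O + 5)) = 0*(-6 + (5 + O)) = 0*(-1 + O) = 0)
U(-1)*71 = 0*71 = 0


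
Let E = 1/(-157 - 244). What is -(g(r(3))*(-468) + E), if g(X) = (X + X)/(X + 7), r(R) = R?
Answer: 563009/2005 ≈ 280.80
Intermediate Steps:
g(X) = 2*X/(7 + X) (g(X) = (2*X)/(7 + X) = 2*X/(7 + X))
E = -1/401 (E = 1/(-401) = -1/401 ≈ -0.0024938)
-(g(r(3))*(-468) + E) = -((2*3/(7 + 3))*(-468) - 1/401) = -((2*3/10)*(-468) - 1/401) = -((2*3*(⅒))*(-468) - 1/401) = -((⅗)*(-468) - 1/401) = -(-1404/5 - 1/401) = -1*(-563009/2005) = 563009/2005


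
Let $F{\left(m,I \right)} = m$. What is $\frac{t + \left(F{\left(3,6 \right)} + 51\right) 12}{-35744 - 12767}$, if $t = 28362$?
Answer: $- \frac{29010}{48511} \approx -0.59801$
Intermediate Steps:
$\frac{t + \left(F{\left(3,6 \right)} + 51\right) 12}{-35744 - 12767} = \frac{28362 + \left(3 + 51\right) 12}{-35744 - 12767} = \frac{28362 + 54 \cdot 12}{-48511} = \left(28362 + 648\right) \left(- \frac{1}{48511}\right) = 29010 \left(- \frac{1}{48511}\right) = - \frac{29010}{48511}$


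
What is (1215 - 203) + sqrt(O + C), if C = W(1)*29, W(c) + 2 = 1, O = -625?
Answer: 1012 + I*sqrt(654) ≈ 1012.0 + 25.573*I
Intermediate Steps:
W(c) = -1 (W(c) = -2 + 1 = -1)
C = -29 (C = -1*29 = -29)
(1215 - 203) + sqrt(O + C) = (1215 - 203) + sqrt(-625 - 29) = 1012 + sqrt(-654) = 1012 + I*sqrt(654)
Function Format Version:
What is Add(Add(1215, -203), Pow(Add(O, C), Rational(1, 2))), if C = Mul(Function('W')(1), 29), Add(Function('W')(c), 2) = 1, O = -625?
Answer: Add(1012, Mul(I, Pow(654, Rational(1, 2)))) ≈ Add(1012.0, Mul(25.573, I))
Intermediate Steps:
Function('W')(c) = -1 (Function('W')(c) = Add(-2, 1) = -1)
C = -29 (C = Mul(-1, 29) = -29)
Add(Add(1215, -203), Pow(Add(O, C), Rational(1, 2))) = Add(Add(1215, -203), Pow(Add(-625, -29), Rational(1, 2))) = Add(1012, Pow(-654, Rational(1, 2))) = Add(1012, Mul(I, Pow(654, Rational(1, 2))))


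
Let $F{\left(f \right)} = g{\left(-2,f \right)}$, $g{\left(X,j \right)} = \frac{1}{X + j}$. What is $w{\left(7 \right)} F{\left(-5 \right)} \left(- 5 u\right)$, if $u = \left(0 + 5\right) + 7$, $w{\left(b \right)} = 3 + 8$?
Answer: $\frac{660}{7} \approx 94.286$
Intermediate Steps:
$w{\left(b \right)} = 11$
$F{\left(f \right)} = \frac{1}{-2 + f}$
$u = 12$ ($u = 5 + 7 = 12$)
$w{\left(7 \right)} F{\left(-5 \right)} \left(- 5 u\right) = \frac{11}{-2 - 5} \left(\left(-5\right) 12\right) = \frac{11}{-7} \left(-60\right) = 11 \left(- \frac{1}{7}\right) \left(-60\right) = \left(- \frac{11}{7}\right) \left(-60\right) = \frac{660}{7}$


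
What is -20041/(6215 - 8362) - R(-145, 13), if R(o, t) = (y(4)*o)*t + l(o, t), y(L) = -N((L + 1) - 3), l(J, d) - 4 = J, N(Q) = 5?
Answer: -19912707/2147 ≈ -9274.7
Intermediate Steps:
l(J, d) = 4 + J
y(L) = -5 (y(L) = -1*5 = -5)
R(o, t) = 4 + o - 5*o*t (R(o, t) = (-5*o)*t + (4 + o) = -5*o*t + (4 + o) = 4 + o - 5*o*t)
-20041/(6215 - 8362) - R(-145, 13) = -20041/(6215 - 8362) - (4 - 145 - 5*(-145)*13) = -20041/(-2147) - (4 - 145 + 9425) = -20041*(-1/2147) - 1*9284 = 20041/2147 - 9284 = -19912707/2147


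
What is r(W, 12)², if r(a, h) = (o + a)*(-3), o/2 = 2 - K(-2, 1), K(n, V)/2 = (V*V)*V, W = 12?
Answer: 1296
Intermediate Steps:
K(n, V) = 2*V³ (K(n, V) = 2*((V*V)*V) = 2*(V²*V) = 2*V³)
o = 0 (o = 2*(2 - 2*1³) = 2*(2 - 2) = 2*0 = 0)
r(a, h) = -3*a (r(a, h) = (0 + a)*(-3) = a*(-3) = -3*a)
r(W, 12)² = (-3*12)² = (-36)² = 1296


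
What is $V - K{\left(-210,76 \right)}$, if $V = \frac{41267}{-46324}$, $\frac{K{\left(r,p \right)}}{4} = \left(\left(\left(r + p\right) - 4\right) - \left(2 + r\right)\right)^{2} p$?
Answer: $- \frac{69004271667}{46324} \approx -1.4896 \cdot 10^{6}$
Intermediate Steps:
$K{\left(r,p \right)} = 4 p \left(-6 + p\right)^{2}$ ($K{\left(r,p \right)} = 4 \left(\left(\left(r + p\right) - 4\right) - \left(2 + r\right)\right)^{2} p = 4 \left(\left(\left(p + r\right) - 4\right) - \left(2 + r\right)\right)^{2} p = 4 \left(\left(-4 + p + r\right) - \left(2 + r\right)\right)^{2} p = 4 \left(-6 + p\right)^{2} p = 4 p \left(-6 + p\right)^{2}$)
$V = - \frac{41267}{46324}$ ($V = 41267 \left(- \frac{1}{46324}\right) = - \frac{41267}{46324} \approx -0.89083$)
$V - K{\left(-210,76 \right)} = - \frac{41267}{46324} - 4 \cdot 76 \left(-6 + 76\right)^{2} = - \frac{41267}{46324} - 4 \cdot 76 \cdot 70^{2} = - \frac{41267}{46324} - 4 \cdot 76 \cdot 4900 = - \frac{41267}{46324} - 1489600 = - \frac{69004271667}{46324}$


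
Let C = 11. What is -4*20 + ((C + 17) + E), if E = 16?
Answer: -36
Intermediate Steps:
-4*20 + ((C + 17) + E) = -4*20 + ((11 + 17) + 16) = -80 + (28 + 16) = -80 + 44 = -36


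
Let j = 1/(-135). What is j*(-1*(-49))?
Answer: -49/135 ≈ -0.36296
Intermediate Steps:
j = -1/135 ≈ -0.0074074
j*(-1*(-49)) = -(-1)*(-49)/135 = -1/135*49 = -49/135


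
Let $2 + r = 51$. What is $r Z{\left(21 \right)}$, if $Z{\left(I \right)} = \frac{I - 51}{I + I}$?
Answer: $-35$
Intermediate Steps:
$r = 49$ ($r = -2 + 51 = 49$)
$Z{\left(I \right)} = \frac{-51 + I}{2 I}$
$r Z{\left(21 \right)} = 49 \frac{-51 + 21}{2 \cdot 21} = 49 \cdot \frac{1}{2} \cdot \frac{1}{21} \left(-30\right) = 49 \left(- \frac{5}{7}\right) = -35$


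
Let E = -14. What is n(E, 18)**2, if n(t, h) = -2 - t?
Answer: 144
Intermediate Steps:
n(E, 18)**2 = (-2 - 1*(-14))**2 = (-2 + 14)**2 = 12**2 = 144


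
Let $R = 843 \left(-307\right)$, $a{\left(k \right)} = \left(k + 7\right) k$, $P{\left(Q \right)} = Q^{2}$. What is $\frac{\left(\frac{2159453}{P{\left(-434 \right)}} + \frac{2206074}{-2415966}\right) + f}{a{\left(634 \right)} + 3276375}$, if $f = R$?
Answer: $- \frac{2803943316348201}{39902073619098572} \approx -0.070271$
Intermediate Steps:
$a{\left(k \right)} = k \left(7 + k\right)$ ($a{\left(k \right)} = \left(7 + k\right) k = k \left(7 + k\right)$)
$R = -258801$
$f = -258801$
$\frac{\left(\frac{2159453}{P{\left(-434 \right)}} + \frac{2206074}{-2415966}\right) + f}{a{\left(634 \right)} + 3276375} = \frac{\left(\frac{2159453}{\left(-434\right)^{2}} + \frac{2206074}{-2415966}\right) - 258801}{634 \left(7 + 634\right) + 3276375} = \frac{\left(\frac{2159453}{188356} + 2206074 \left(- \frac{1}{2415966}\right)\right) - 258801}{634 \cdot 641 + 3276375} = \frac{\left(2159453 \cdot \frac{1}{188356} - \frac{367679}{402661}\right) - 258801}{406394 + 3276375} = \frac{\left(\frac{2159453}{188356} - \frac{367679}{402661}\right) - 258801}{3682769} = \left(\frac{114324708387}{10834802188} - 258801\right) \frac{1}{3682769} = \left(- \frac{2803943316348201}{10834802188}\right) \frac{1}{3682769} = - \frac{2803943316348201}{39902073619098572}$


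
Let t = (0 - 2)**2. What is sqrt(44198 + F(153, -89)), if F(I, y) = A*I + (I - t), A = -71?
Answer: 2*sqrt(8371) ≈ 182.99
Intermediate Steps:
t = 4 (t = (-2)**2 = 4)
F(I, y) = -4 - 70*I (F(I, y) = -71*I + (I - 1*4) = -71*I + (I - 4) = -71*I + (-4 + I) = -4 - 70*I)
sqrt(44198 + F(153, -89)) = sqrt(44198 + (-4 - 70*153)) = sqrt(44198 + (-4 - 10710)) = sqrt(44198 - 10714) = sqrt(33484) = 2*sqrt(8371)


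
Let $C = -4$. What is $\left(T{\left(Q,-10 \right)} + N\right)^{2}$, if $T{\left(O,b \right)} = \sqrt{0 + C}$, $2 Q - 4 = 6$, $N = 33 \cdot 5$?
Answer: $27221 + 660 i \approx 27221.0 + 660.0 i$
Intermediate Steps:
$N = 165$
$Q = 5$ ($Q = 2 + \frac{1}{2} \cdot 6 = 2 + 3 = 5$)
$T{\left(O,b \right)} = 2 i$ ($T{\left(O,b \right)} = \sqrt{0 - 4} = \sqrt{-4} = 2 i$)
$\left(T{\left(Q,-10 \right)} + N\right)^{2} = \left(2 i + 165\right)^{2} = \left(165 + 2 i\right)^{2}$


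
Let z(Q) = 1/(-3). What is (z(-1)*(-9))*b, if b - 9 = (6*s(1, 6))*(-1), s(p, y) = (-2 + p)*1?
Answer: 45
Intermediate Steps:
s(p, y) = -2 + p
z(Q) = -⅓
b = 15 (b = 9 + (6*(-2 + 1))*(-1) = 9 + (6*(-1))*(-1) = 9 - 6*(-1) = 9 + 6 = 15)
(z(-1)*(-9))*b = -⅓*(-9)*15 = 3*15 = 45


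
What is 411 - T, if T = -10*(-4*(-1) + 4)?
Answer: 491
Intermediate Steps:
T = -80 (T = -10*(4 + 4) = -10*8 = -80)
411 - T = 411 - 1*(-80) = 411 + 80 = 491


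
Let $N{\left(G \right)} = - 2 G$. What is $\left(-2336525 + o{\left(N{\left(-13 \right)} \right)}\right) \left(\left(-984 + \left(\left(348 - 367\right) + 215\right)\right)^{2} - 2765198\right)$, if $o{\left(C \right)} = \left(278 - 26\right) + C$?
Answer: $5009506974738$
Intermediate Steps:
$o{\left(C \right)} = 252 + C$
$\left(-2336525 + o{\left(N{\left(-13 \right)} \right)}\right) \left(\left(-984 + \left(\left(348 - 367\right) + 215\right)\right)^{2} - 2765198\right) = \left(-2336525 + \left(252 - -26\right)\right) \left(\left(-984 + \left(\left(348 - 367\right) + 215\right)\right)^{2} - 2765198\right) = \left(-2336525 + \left(252 + 26\right)\right) \left(\left(-984 + \left(-19 + 215\right)\right)^{2} - 2765198\right) = \left(-2336525 + 278\right) \left(\left(-984 + 196\right)^{2} - 2765198\right) = - 2336247 \left(\left(-788\right)^{2} - 2765198\right) = - 2336247 \left(620944 - 2765198\right) = \left(-2336247\right) \left(-2144254\right) = 5009506974738$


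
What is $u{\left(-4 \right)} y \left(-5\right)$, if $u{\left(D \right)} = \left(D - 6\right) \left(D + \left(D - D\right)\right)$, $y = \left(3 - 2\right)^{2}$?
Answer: $-200$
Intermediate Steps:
$y = 1$ ($y = 1^{2} = 1$)
$u{\left(D \right)} = D \left(-6 + D\right)$ ($u{\left(D \right)} = \left(-6 + D\right) \left(D + 0\right) = \left(-6 + D\right) D = D \left(-6 + D\right)$)
$u{\left(-4 \right)} y \left(-5\right) = - 4 \left(-6 - 4\right) 1 \left(-5\right) = \left(-4\right) \left(-10\right) \left(-5\right) = 40 \left(-5\right) = -200$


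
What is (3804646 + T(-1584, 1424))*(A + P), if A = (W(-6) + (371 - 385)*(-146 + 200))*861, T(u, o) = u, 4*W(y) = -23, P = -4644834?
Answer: -40317787191393/2 ≈ -2.0159e+13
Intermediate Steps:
W(y) = -23/4 (W(y) = (¼)*(-23) = -23/4)
A = -2623467/4 (A = (-23/4 + (371 - 385)*(-146 + 200))*861 = (-23/4 - 14*54)*861 = (-23/4 - 756)*861 = -3047/4*861 = -2623467/4 ≈ -6.5587e+5)
(3804646 + T(-1584, 1424))*(A + P) = (3804646 - 1584)*(-2623467/4 - 4644834) = 3803062*(-21202803/4) = -40317787191393/2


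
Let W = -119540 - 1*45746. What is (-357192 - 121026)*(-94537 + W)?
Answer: 124252035414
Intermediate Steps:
W = -165286 (W = -119540 - 45746 = -165286)
(-357192 - 121026)*(-94537 + W) = (-357192 - 121026)*(-94537 - 165286) = -478218*(-259823) = 124252035414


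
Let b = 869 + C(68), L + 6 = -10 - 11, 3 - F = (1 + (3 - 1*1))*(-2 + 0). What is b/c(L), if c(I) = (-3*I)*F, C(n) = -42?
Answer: 827/729 ≈ 1.1344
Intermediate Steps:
F = 9 (F = 3 - (1 + (3 - 1*1))*(-2 + 0) = 3 - (1 + (3 - 1))*(-2) = 3 - (1 + 2)*(-2) = 3 - 3*(-2) = 3 - 1*(-6) = 3 + 6 = 9)
L = -27 (L = -6 + (-10 - 11) = -6 - 21 = -27)
c(I) = -27*I (c(I) = -3*I*9 = -27*I)
b = 827 (b = 869 - 42 = 827)
b/c(L) = 827/((-27*(-27))) = 827/729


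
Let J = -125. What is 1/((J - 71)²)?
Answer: 1/38416 ≈ 2.6031e-5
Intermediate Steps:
1/((J - 71)²) = 1/((-125 - 71)²) = 1/((-196)²) = 1/38416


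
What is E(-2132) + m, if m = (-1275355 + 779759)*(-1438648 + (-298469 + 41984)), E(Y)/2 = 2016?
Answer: 840101138300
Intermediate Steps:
E(Y) = 4032 (E(Y) = 2*2016 = 4032)
m = 840101134268 (m = -495596*(-1438648 - 256485) = -495596*(-1695133) = 840101134268)
E(-2132) + m = 4032 + 840101134268 = 840101138300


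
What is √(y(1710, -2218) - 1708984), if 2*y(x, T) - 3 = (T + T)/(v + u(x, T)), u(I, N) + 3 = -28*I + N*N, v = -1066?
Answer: I*√720734911761360434/649410 ≈ 1307.3*I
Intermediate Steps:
u(I, N) = -3 + N² - 28*I (u(I, N) = -3 + (-28*I + N*N) = -3 + (-28*I + N²) = -3 + (N² - 28*I) = -3 + N² - 28*I)
y(x, T) = 3/2 + T/(-1069 + T² - 28*x) (y(x, T) = 3/2 + ((T + T)/(-1066 + (-3 + T² - 28*x)))/2 = 3/2 + ((2*T)/(-1069 + T² - 28*x))/2 = 3/2 + (2*T/(-1069 + T² - 28*x))/2 = 3/2 + T/(-1069 + T² - 28*x))
√(y(1710, -2218) - 1708984) = √((3207 - 3*(-2218)² - 2*(-2218) + 84*1710)/(2*(1069 - 1*(-2218)² + 28*1710)) - 1708984) = √((3207 - 3*4919524 + 4436 + 143640)/(2*(1069 - 1*4919524 + 47880)) - 1708984) = √((3207 - 14758572 + 4436 + 143640)/(2*(1069 - 4919524 + 47880)) - 1708984) = √((½)*(-14607289)/(-4870575) - 1708984) = √((½)*(-1/4870575)*(-14607289) - 1708984) = √(14607289/9741150 - 1708984) = √(-16647454884311/9741150) = I*√720734911761360434/649410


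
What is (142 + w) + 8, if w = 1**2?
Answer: 151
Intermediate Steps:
w = 1
(142 + w) + 8 = (142 + 1) + 8 = 143 + 8 = 151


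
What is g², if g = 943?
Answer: 889249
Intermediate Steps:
g² = 943² = 889249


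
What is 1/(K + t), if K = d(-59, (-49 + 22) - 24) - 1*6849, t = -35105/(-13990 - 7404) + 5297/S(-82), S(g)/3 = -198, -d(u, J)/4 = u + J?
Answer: -3177009/20384568593 ≈ -0.00015585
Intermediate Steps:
d(u, J) = -4*J - 4*u (d(u, J) = -4*(u + J) = -4*(J + u) = -4*J - 4*u)
S(g) = -594 (S(g) = 3*(-198) = -594)
t = -23117912/3177009 (t = -35105/(-13990 - 7404) + 5297/(-594) = -35105/(-21394) + 5297*(-1/594) = -35105*(-1/21394) - 5297/594 = 35105/21394 - 5297/594 = -23117912/3177009 ≈ -7.2766)
K = -6409 (K = (-4*((-49 + 22) - 24) - 4*(-59)) - 1*6849 = (-4*(-27 - 24) + 236) - 6849 = (-4*(-51) + 236) - 6849 = (204 + 236) - 6849 = 440 - 6849 = -6409)
1/(K + t) = 1/(-6409 - 23117912/3177009) = 1/(-20384568593/3177009) = -3177009/20384568593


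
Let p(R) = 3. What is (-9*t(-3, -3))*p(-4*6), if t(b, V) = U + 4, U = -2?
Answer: -54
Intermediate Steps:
t(b, V) = 2 (t(b, V) = -2 + 4 = 2)
(-9*t(-3, -3))*p(-4*6) = -9*2*3 = -18*3 = -54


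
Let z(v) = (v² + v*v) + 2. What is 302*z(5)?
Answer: 15704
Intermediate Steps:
z(v) = 2 + 2*v² (z(v) = (v² + v²) + 2 = 2*v² + 2 = 2 + 2*v²)
302*z(5) = 302*(2 + 2*5²) = 302*(2 + 2*25) = 302*(2 + 50) = 302*52 = 15704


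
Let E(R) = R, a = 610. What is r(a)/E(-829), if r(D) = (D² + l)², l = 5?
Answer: -138462131025/829 ≈ -1.6702e+8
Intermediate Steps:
r(D) = (5 + D²)² (r(D) = (D² + 5)² = (5 + D²)²)
r(a)/E(-829) = (5 + 610²)²/(-829) = (5 + 372100)²*(-1/829) = 372105²*(-1/829) = 138462131025*(-1/829) = -138462131025/829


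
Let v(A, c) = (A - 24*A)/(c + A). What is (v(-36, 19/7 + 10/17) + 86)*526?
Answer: 41395148/1297 ≈ 31916.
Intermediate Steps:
v(A, c) = -23*A/(A + c) (v(A, c) = (-23*A)/(A + c) = -23*A/(A + c))
(v(-36, 19/7 + 10/17) + 86)*526 = (-23*(-36)/(-36 + (19/7 + 10/17)) + 86)*526 = (-23*(-36)/(-36 + 393/119) + 86)*526 = (-23*(-36)/(-3891/119) + 86)*526 = (-23*(-36)*(-119/3891) + 86)*526 = (-32844/1297 + 86)*526 = (78698/1297)*526 = 41395148/1297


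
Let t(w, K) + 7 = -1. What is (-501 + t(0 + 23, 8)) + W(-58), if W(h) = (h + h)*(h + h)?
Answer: 12947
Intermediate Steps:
t(w, K) = -8 (t(w, K) = -7 - 1 = -8)
W(h) = 4*h² (W(h) = (2*h)*(2*h) = 4*h²)
(-501 + t(0 + 23, 8)) + W(-58) = (-501 - 8) + 4*(-58)² = -509 + 4*3364 = -509 + 13456 = 12947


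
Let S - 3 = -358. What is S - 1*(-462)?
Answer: 107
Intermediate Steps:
S = -355 (S = 3 - 358 = -355)
S - 1*(-462) = -355 - 1*(-462) = -355 + 462 = 107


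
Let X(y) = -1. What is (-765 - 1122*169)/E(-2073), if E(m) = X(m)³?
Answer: 190383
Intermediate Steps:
E(m) = -1 (E(m) = (-1)³ = -1)
(-765 - 1122*169)/E(-2073) = (-765 - 1122*169)/(-1) = (-765 - 189618)*(-1) = -190383*(-1) = 190383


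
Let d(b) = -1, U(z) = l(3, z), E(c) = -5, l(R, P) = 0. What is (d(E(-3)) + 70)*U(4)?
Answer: 0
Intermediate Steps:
U(z) = 0
(d(E(-3)) + 70)*U(4) = (-1 + 70)*0 = 69*0 = 0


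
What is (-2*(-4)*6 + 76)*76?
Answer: 9424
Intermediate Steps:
(-2*(-4)*6 + 76)*76 = (8*6 + 76)*76 = (48 + 76)*76 = 124*76 = 9424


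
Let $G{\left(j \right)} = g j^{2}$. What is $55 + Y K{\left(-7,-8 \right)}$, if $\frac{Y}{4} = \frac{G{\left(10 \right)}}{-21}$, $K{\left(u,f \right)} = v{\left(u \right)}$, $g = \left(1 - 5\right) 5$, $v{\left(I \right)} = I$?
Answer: $- \frac{7835}{3} \approx -2611.7$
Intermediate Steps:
$g = -20$ ($g = \left(-4\right) 5 = -20$)
$K{\left(u,f \right)} = u$
$G{\left(j \right)} = - 20 j^{2}$
$Y = \frac{8000}{21}$ ($Y = 4 \frac{\left(-20\right) 10^{2}}{-21} = 4 \left(-20\right) 100 \left(- \frac{1}{21}\right) = 4 \left(\left(-2000\right) \left(- \frac{1}{21}\right)\right) = 4 \cdot \frac{2000}{21} = \frac{8000}{21} \approx 380.95$)
$55 + Y K{\left(-7,-8 \right)} = 55 + \frac{8000}{21} \left(-7\right) = 55 - \frac{8000}{3} = - \frac{7835}{3}$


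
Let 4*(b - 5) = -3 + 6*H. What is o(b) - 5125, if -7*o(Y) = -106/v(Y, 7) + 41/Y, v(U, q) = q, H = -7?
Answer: -6274327/1225 ≈ -5121.9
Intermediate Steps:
b = -25/4 (b = 5 + (-3 + 6*(-7))/4 = 5 + (-3 - 42)/4 = 5 + (¼)*(-45) = 5 - 45/4 = -25/4 ≈ -6.2500)
o(Y) = 106/49 - 41/(7*Y) (o(Y) = -(-106/7 + 41/Y)/7 = 106/49 - 41/(7*Y))
o(b) - 5125 = (-287 + 106*(-25/4))/(49*(-25/4)) - 5125 = (1/49)*(-4/25)*(-287 - 1325/2) - 5125 = (1/49)*(-4/25)*(-1899/2) - 5125 = 3798/1225 - 5125 = -6274327/1225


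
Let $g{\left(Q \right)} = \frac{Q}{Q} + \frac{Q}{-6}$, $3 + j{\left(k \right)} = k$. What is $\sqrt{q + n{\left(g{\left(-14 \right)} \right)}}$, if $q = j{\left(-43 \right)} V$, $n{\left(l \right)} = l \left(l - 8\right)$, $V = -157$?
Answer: $\frac{\sqrt{64858}}{3} \approx 84.891$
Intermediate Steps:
$j{\left(k \right)} = -3 + k$
$g{\left(Q \right)} = 1 - \frac{Q}{6}$ ($g{\left(Q \right)} = 1 + Q \left(- \frac{1}{6}\right) = 1 - \frac{Q}{6}$)
$n{\left(l \right)} = l \left(-8 + l\right)$
$q = 7222$ ($q = \left(-3 - 43\right) \left(-157\right) = \left(-46\right) \left(-157\right) = 7222$)
$\sqrt{q + n{\left(g{\left(-14 \right)} \right)}} = \sqrt{7222 + \left(1 - - \frac{7}{3}\right) \left(-8 + \left(1 - - \frac{7}{3}\right)\right)} = \sqrt{7222 + \left(1 + \frac{7}{3}\right) \left(-8 + \left(1 + \frac{7}{3}\right)\right)} = \sqrt{7222 + \frac{10 \left(-8 + \frac{10}{3}\right)}{3}} = \sqrt{7222 + \frac{10}{3} \left(- \frac{14}{3}\right)} = \sqrt{7222 - \frac{140}{9}} = \sqrt{\frac{64858}{9}} = \frac{\sqrt{64858}}{3}$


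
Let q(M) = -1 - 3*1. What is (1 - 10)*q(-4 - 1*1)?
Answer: 36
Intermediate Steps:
q(M) = -4 (q(M) = -1 - 3 = -4)
(1 - 10)*q(-4 - 1*1) = (1 - 10)*(-4) = -9*(-4) = 36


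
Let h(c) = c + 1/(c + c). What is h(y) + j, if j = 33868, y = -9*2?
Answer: 1218599/36 ≈ 33850.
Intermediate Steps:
y = -18
h(c) = c + 1/(2*c)
h(y) + j = (-18 + (½)/(-18)) + 33868 = (-18 + (½)*(-1/18)) + 33868 = (-18 - 1/36) + 33868 = -649/36 + 33868 = 1218599/36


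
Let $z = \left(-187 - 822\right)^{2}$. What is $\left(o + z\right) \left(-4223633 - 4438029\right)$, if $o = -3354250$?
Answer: $20235106252878$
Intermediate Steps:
$z = 1018081$ ($z = \left(-1009\right)^{2} = 1018081$)
$\left(o + z\right) \left(-4223633 - 4438029\right) = \left(-3354250 + 1018081\right) \left(-4223633 - 4438029\right) = \left(-2336169\right) \left(-8661662\right) = 20235106252878$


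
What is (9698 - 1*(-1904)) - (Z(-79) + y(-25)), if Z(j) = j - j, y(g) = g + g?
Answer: 11652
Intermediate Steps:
y(g) = 2*g
Z(j) = 0
(9698 - 1*(-1904)) - (Z(-79) + y(-25)) = (9698 - 1*(-1904)) - (0 + 2*(-25)) = (9698 + 1904) - (0 - 50) = 11602 - 1*(-50) = 11602 + 50 = 11652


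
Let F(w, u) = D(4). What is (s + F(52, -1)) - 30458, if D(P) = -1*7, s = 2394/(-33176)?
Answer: -505354617/16588 ≈ -30465.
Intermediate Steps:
s = -1197/16588 (s = 2394*(-1/33176) = -1197/16588 ≈ -0.072161)
D(P) = -7
F(w, u) = -7
(s + F(52, -1)) - 30458 = (-1197/16588 - 7) - 30458 = -117313/16588 - 30458 = -505354617/16588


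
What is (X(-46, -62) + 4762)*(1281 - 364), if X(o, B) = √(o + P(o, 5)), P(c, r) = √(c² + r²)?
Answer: 4366754 + 917*√(-46 + √2141) ≈ 4.3672e+6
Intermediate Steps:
X(o, B) = √(o + √(25 + o²)) (X(o, B) = √(o + √(o² + 5²)) = √(o + √(o² + 25)) = √(o + √(25 + o²)))
(X(-46, -62) + 4762)*(1281 - 364) = (√(-46 + √(25 + (-46)²)) + 4762)*(1281 - 364) = (√(-46 + √(25 + 2116)) + 4762)*917 = (√(-46 + √2141) + 4762)*917 = (4762 + √(-46 + √2141))*917 = 4366754 + 917*√(-46 + √2141)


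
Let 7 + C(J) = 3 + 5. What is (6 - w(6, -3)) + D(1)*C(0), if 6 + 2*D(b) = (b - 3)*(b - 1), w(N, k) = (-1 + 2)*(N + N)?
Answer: -9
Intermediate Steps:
C(J) = 1 (C(J) = -7 + (3 + 5) = -7 + 8 = 1)
w(N, k) = 2*N (w(N, k) = 1*(2*N) = 2*N)
D(b) = -3 + (-1 + b)*(-3 + b)/2 (D(b) = -3 + ((b - 3)*(b - 1))/2 = -3 + ((-3 + b)*(-1 + b))/2 = -3 + ((-1 + b)*(-3 + b))/2 = -3 + (-1 + b)*(-3 + b)/2)
(6 - w(6, -3)) + D(1)*C(0) = (6 - 2*6) + (-3/2 + (1/2)*1**2 - 2*1)*1 = (6 - 1*12) + (-3/2 + (1/2)*1 - 2)*1 = (6 - 12) + (-3/2 + 1/2 - 2)*1 = -6 - 3*1 = -6 - 3 = -9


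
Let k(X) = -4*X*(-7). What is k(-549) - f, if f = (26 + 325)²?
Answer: -138573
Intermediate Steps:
f = 123201 (f = 351² = 123201)
k(X) = 28*X
k(-549) - f = 28*(-549) - 1*123201 = -15372 - 123201 = -138573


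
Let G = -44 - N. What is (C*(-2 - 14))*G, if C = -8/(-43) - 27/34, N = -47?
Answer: 21336/731 ≈ 29.187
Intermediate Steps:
G = 3 (G = -44 - 1*(-47) = -44 + 47 = 3)
C = -889/1462 (C = -8*(-1/43) - 27*1/34 = 8/43 - 27/34 = -889/1462 ≈ -0.60807)
(C*(-2 - 14))*G = -889*(-2 - 14)/1462*3 = -889/1462*(-16)*3 = (7112/731)*3 = 21336/731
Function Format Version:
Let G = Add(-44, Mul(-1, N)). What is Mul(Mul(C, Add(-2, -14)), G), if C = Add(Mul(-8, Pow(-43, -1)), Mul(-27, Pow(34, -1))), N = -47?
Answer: Rational(21336, 731) ≈ 29.187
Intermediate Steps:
G = 3 (G = Add(-44, Mul(-1, -47)) = Add(-44, 47) = 3)
C = Rational(-889, 1462) (C = Add(Mul(-8, Rational(-1, 43)), Mul(-27, Rational(1, 34))) = Add(Rational(8, 43), Rational(-27, 34)) = Rational(-889, 1462) ≈ -0.60807)
Mul(Mul(C, Add(-2, -14)), G) = Mul(Mul(Rational(-889, 1462), Add(-2, -14)), 3) = Mul(Mul(Rational(-889, 1462), -16), 3) = Mul(Rational(7112, 731), 3) = Rational(21336, 731)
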